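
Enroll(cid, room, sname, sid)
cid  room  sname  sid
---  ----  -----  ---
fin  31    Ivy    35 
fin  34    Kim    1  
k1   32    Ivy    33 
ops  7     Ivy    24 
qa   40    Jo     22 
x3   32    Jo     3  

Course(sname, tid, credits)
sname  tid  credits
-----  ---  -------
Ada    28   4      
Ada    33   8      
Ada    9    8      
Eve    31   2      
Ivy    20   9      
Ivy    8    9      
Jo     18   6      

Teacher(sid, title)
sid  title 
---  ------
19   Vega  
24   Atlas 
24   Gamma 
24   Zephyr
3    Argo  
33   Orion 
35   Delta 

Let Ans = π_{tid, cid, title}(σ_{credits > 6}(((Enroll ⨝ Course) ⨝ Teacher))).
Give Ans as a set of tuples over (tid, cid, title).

Joining Enroll and Course on sname yields {(fin, 31, Ivy, 35, 20, 9), (fin, 31, Ivy, 35, 8, 9), (k1, 32, Ivy, 33, 20, 9), (k1, 32, Ivy, 33, 8, 9), (ops, 7, Ivy, 24, 20, 9), (ops, 7, Ivy, 24, 8, 9), (qa, 40, Jo, 22, 18, 6), (x3, 32, Jo, 3, 18, 6)}.
Joining (Enroll ⨝ Course) and Teacher on sid yields {(fin, 31, Ivy, 35, 20, 9, Delta), (fin, 31, Ivy, 35, 8, 9, Delta), (k1, 32, Ivy, 33, 20, 9, Orion), (k1, 32, Ivy, 33, 8, 9, Orion), (ops, 7, Ivy, 24, 20, 9, Atlas), (ops, 7, Ivy, 24, 20, 9, Gamma), (ops, 7, Ivy, 24, 20, 9, Zephyr), (ops, 7, Ivy, 24, 8, 9, Atlas), (ops, 7, Ivy, 24, 8, 9, Gamma), (ops, 7, Ivy, 24, 8, 9, Zephyr), (x3, 32, Jo, 3, 18, 6, Argo)}.
Apply σ_{credits > 6}; surviving tuples: {(fin, 31, Ivy, 35, 20, 9, Delta), (fin, 31, Ivy, 35, 8, 9, Delta), (k1, 32, Ivy, 33, 20, 9, Orion), (k1, 32, Ivy, 33, 8, 9, Orion), (ops, 7, Ivy, 24, 20, 9, Atlas), (ops, 7, Ivy, 24, 20, 9, Gamma), (ops, 7, Ivy, 24, 20, 9, Zephyr), (ops, 7, Ivy, 24, 8, 9, Atlas), (ops, 7, Ivy, 24, 8, 9, Gamma), (ops, 7, Ivy, 24, 8, 9, Zephyr)}
Projecting to tid, cid, title: {(20, fin, Delta), (20, k1, Orion), (20, ops, Atlas), (20, ops, Gamma), (20, ops, Zephyr), (8, fin, Delta), (8, k1, Orion), (8, ops, Atlas), (8, ops, Gamma), (8, ops, Zephyr)}

{(20, fin, Delta), (20, k1, Orion), (20, ops, Atlas), (20, ops, Gamma), (20, ops, Zephyr), (8, fin, Delta), (8, k1, Orion), (8, ops, Atlas), (8, ops, Gamma), (8, ops, Zephyr)}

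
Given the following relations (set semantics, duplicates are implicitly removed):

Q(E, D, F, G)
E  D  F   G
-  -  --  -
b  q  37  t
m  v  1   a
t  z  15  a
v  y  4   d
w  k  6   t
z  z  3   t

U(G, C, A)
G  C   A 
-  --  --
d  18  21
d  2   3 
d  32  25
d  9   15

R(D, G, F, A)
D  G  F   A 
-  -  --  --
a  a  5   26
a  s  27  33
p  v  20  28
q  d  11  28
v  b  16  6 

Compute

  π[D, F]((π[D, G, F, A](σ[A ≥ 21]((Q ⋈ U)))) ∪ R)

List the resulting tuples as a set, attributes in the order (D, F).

{(a, 27), (a, 5), (p, 20), (q, 11), (v, 16), (y, 4)}

Q ⋈ U (natural join on G): {(v, y, 4, d, 18, 21), (v, y, 4, d, 2, 3), (v, y, 4, d, 32, 25), (v, y, 4, d, 9, 15)}
Apply σ_{A ≥ 21}; surviving tuples: {(v, y, 4, d, 18, 21), (v, y, 4, d, 32, 25)}
Keep only column(s) D, G, F, A: {(y, d, 4, 21), (y, d, 4, 25)}
Taking the union: {(a, a, 5, 26), (a, s, 27, 33), (p, v, 20, 28), (q, d, 11, 28), (v, b, 16, 6), (y, d, 4, 21), (y, d, 4, 25)}
Keep only column(s) D, F (1 duplicate(s) eliminated): {(a, 27), (a, 5), (p, 20), (q, 11), (v, 16), (y, 4)}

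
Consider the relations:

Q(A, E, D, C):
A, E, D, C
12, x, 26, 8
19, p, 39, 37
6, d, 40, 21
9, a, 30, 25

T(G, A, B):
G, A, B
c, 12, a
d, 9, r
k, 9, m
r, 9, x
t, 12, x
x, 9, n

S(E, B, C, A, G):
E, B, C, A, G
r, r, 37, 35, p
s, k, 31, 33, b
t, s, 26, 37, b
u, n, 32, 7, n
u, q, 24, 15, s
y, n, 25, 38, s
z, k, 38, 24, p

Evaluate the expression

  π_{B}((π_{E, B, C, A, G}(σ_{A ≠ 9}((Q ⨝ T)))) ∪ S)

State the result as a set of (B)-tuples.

{a, k, n, q, r, s, x}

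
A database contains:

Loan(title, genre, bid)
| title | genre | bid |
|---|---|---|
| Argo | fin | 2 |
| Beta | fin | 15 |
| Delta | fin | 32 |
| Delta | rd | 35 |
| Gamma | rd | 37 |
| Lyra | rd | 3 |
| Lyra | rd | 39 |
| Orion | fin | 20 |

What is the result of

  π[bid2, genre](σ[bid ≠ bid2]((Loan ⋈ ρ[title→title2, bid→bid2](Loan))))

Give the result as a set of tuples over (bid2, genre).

ρ[title→title2, bid→bid2]: schema becomes (title2, genre, bid2); tuples unchanged.
Joining Loan and ρ[title→title2, bid→bid2](Loan) on genre yields {(Argo, fin, 2, Argo, 2), (Argo, fin, 2, Beta, 15), (Argo, fin, 2, Delta, 32), (Argo, fin, 2, Orion, 20), (Beta, fin, 15, Argo, 2), (Beta, fin, 15, Beta, 15), (Beta, fin, 15, Delta, 32), (Beta, fin, 15, Orion, 20), (Delta, fin, 32, Argo, 2), (Delta, fin, 32, Beta, 15), (Delta, fin, 32, Delta, 32), (Delta, fin, 32, Orion, 20), (Delta, rd, 35, Delta, 35), (Delta, rd, 35, Gamma, 37), (Delta, rd, 35, Lyra, 3), (Delta, rd, 35, Lyra, 39), (Gamma, rd, 37, Delta, 35), (Gamma, rd, 37, Gamma, 37), (Gamma, rd, 37, Lyra, 3), (Gamma, rd, 37, Lyra, 39), (Lyra, rd, 3, Delta, 35), (Lyra, rd, 3, Gamma, 37), (Lyra, rd, 3, Lyra, 3), (Lyra, rd, 3, Lyra, 39), (Lyra, rd, 39, Delta, 35), (Lyra, rd, 39, Gamma, 37), (Lyra, rd, 39, Lyra, 3), (Lyra, rd, 39, Lyra, 39), (Orion, fin, 20, Argo, 2), (Orion, fin, 20, Beta, 15), (Orion, fin, 20, Delta, 32), (Orion, fin, 20, Orion, 20)}.
Filtering on bid ≠ bid2 leaves {(Argo, fin, 2, Beta, 15), (Argo, fin, 2, Delta, 32), (Argo, fin, 2, Orion, 20), (Beta, fin, 15, Argo, 2), (Beta, fin, 15, Delta, 32), (Beta, fin, 15, Orion, 20), (Delta, fin, 32, Argo, 2), (Delta, fin, 32, Beta, 15), (Delta, fin, 32, Orion, 20), (Delta, rd, 35, Gamma, 37), (Delta, rd, 35, Lyra, 3), (Delta, rd, 35, Lyra, 39), (Gamma, rd, 37, Delta, 35), (Gamma, rd, 37, Lyra, 3), (Gamma, rd, 37, Lyra, 39), (Lyra, rd, 3, Delta, 35), (Lyra, rd, 3, Gamma, 37), (Lyra, rd, 3, Lyra, 39), (Lyra, rd, 39, Delta, 35), (Lyra, rd, 39, Gamma, 37), (Lyra, rd, 39, Lyra, 3), (Orion, fin, 20, Argo, 2), (Orion, fin, 20, Beta, 15), (Orion, fin, 20, Delta, 32)}.
Keep only column(s) bid2, genre (16 duplicate(s) eliminated): {(15, fin), (2, fin), (20, fin), (3, rd), (32, fin), (35, rd), (37, rd), (39, rd)}

{(15, fin), (2, fin), (20, fin), (3, rd), (32, fin), (35, rd), (37, rd), (39, rd)}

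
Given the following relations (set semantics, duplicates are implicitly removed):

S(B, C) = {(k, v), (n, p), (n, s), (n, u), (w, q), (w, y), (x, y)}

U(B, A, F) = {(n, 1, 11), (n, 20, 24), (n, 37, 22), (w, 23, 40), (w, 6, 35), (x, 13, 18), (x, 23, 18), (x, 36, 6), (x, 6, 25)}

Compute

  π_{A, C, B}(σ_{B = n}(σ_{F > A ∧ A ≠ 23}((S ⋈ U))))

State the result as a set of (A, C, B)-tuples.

{(1, p, n), (1, s, n), (1, u, n), (20, p, n), (20, s, n), (20, u, n)}

Natural join on B: {(n, p, 1, 11), (n, p, 20, 24), (n, p, 37, 22), (n, s, 1, 11), (n, s, 20, 24), (n, s, 37, 22), (n, u, 1, 11), (n, u, 20, 24), (n, u, 37, 22), (w, q, 23, 40), (w, q, 6, 35), (w, y, 23, 40), (w, y, 6, 35), (x, y, 13, 18), (x, y, 23, 18), (x, y, 36, 6), (x, y, 6, 25)}
Apply σ_{F > A ∧ A ≠ 23}; surviving tuples: {(n, p, 1, 11), (n, p, 20, 24), (n, s, 1, 11), (n, s, 20, 24), (n, u, 1, 11), (n, u, 20, 24), (w, q, 6, 35), (w, y, 6, 35), (x, y, 13, 18), (x, y, 6, 25)}
Apply σ_{B = n}; surviving tuples: {(n, p, 1, 11), (n, p, 20, 24), (n, s, 1, 11), (n, s, 20, 24), (n, u, 1, 11), (n, u, 20, 24)}
π[A, C, B]: project onto (A, C, B) → {(1, p, n), (1, s, n), (1, u, n), (20, p, n), (20, s, n), (20, u, n)}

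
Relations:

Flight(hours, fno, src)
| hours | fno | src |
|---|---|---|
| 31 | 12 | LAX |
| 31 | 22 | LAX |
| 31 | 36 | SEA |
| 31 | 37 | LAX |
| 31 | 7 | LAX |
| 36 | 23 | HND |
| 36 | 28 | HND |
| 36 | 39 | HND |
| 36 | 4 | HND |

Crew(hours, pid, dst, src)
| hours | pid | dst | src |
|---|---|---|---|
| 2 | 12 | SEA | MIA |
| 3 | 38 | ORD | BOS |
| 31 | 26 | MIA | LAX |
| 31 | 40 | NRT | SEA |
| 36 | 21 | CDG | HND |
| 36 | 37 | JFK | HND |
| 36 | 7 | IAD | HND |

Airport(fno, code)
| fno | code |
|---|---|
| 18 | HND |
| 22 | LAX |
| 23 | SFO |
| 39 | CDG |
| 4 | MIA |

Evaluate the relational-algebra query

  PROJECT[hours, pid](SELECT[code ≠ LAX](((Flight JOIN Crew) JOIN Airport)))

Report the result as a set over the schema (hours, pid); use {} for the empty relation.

{(36, 21), (36, 37), (36, 7)}

Natural join on hours, src: {(31, 12, LAX, 26, MIA), (31, 22, LAX, 26, MIA), (31, 36, SEA, 40, NRT), (31, 37, LAX, 26, MIA), (31, 7, LAX, 26, MIA), (36, 23, HND, 21, CDG), (36, 23, HND, 37, JFK), (36, 23, HND, 7, IAD), (36, 28, HND, 21, CDG), (36, 28, HND, 37, JFK), (36, 28, HND, 7, IAD), (36, 39, HND, 21, CDG), (36, 39, HND, 37, JFK), (36, 39, HND, 7, IAD), (36, 4, HND, 21, CDG), (36, 4, HND, 37, JFK), (36, 4, HND, 7, IAD)}
Natural join on fno: {(31, 22, LAX, 26, MIA, LAX), (36, 23, HND, 21, CDG, SFO), (36, 23, HND, 37, JFK, SFO), (36, 23, HND, 7, IAD, SFO), (36, 39, HND, 21, CDG, CDG), (36, 39, HND, 37, JFK, CDG), (36, 39, HND, 7, IAD, CDG), (36, 4, HND, 21, CDG, MIA), (36, 4, HND, 37, JFK, MIA), (36, 4, HND, 7, IAD, MIA)}
Apply σ_{code ≠ LAX}; surviving tuples: {(36, 23, HND, 21, CDG, SFO), (36, 23, HND, 37, JFK, SFO), (36, 23, HND, 7, IAD, SFO), (36, 39, HND, 21, CDG, CDG), (36, 39, HND, 37, JFK, CDG), (36, 39, HND, 7, IAD, CDG), (36, 4, HND, 21, CDG, MIA), (36, 4, HND, 37, JFK, MIA), (36, 4, HND, 7, IAD, MIA)}
π[hours, pid]: project onto (hours, pid) (6 duplicate(s) eliminated) → {(36, 21), (36, 37), (36, 7)}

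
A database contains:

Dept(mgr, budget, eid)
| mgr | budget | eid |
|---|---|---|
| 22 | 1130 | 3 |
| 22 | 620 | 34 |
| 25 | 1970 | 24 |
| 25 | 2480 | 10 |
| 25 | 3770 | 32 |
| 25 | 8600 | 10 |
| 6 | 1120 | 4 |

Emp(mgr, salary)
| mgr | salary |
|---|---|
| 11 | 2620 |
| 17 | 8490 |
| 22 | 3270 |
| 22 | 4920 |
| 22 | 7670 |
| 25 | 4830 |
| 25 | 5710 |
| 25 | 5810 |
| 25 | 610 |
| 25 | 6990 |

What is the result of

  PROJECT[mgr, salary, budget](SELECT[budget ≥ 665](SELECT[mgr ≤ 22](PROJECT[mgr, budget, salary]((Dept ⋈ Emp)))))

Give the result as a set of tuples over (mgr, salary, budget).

{(22, 3270, 1130), (22, 4920, 1130), (22, 7670, 1130)}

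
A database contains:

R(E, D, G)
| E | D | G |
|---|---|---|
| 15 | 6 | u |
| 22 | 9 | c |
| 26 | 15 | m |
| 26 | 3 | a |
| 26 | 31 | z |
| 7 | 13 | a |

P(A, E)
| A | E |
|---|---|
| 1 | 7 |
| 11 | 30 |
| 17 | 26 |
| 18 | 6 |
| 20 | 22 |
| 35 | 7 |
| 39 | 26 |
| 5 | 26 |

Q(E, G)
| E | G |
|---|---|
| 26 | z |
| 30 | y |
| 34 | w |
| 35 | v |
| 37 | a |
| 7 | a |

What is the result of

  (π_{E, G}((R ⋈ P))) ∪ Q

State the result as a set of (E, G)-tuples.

{(22, c), (26, a), (26, m), (26, z), (30, y), (34, w), (35, v), (37, a), (7, a)}

Joining R and P on E yields {(22, 9, c, 20), (26, 15, m, 17), (26, 15, m, 39), (26, 15, m, 5), (26, 3, a, 17), (26, 3, a, 39), (26, 3, a, 5), (26, 31, z, 17), (26, 31, z, 39), (26, 31, z, 5), (7, 13, a, 1), (7, 13, a, 35)}.
Projecting to E, G (7 duplicate(s) eliminated): {(22, c), (26, a), (26, m), (26, z), (7, a)}
Union: {(22, c), (26, a), (26, m), (26, z), (7, a)} with {(26, z), (30, y), (34, w), (35, v), (37, a), (7, a)} → {(22, c), (26, a), (26, m), (26, z), (30, y), (34, w), (35, v), (37, a), (7, a)}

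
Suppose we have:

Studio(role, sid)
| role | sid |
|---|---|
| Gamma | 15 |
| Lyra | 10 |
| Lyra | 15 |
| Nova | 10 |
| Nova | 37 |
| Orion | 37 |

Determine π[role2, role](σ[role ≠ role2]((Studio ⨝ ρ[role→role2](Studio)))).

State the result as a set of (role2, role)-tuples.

ρ[role→role2]: schema becomes (role2, sid); tuples unchanged.
Studio ⋈ ρ[role→role2](Studio) (natural join on sid): {(Gamma, 15, Gamma), (Gamma, 15, Lyra), (Lyra, 10, Lyra), (Lyra, 10, Nova), (Lyra, 15, Gamma), (Lyra, 15, Lyra), (Nova, 10, Lyra), (Nova, 10, Nova), (Nova, 37, Nova), (Nova, 37, Orion), (Orion, 37, Nova), (Orion, 37, Orion)}
σ[role ≠ role2]: keep tuples satisfying role ≠ role2 → {(Gamma, 15, Lyra), (Lyra, 10, Nova), (Lyra, 15, Gamma), (Nova, 10, Lyra), (Nova, 37, Orion), (Orion, 37, Nova)}
Keep only column(s) role2, role: {(Gamma, Lyra), (Lyra, Gamma), (Lyra, Nova), (Nova, Lyra), (Nova, Orion), (Orion, Nova)}

{(Gamma, Lyra), (Lyra, Gamma), (Lyra, Nova), (Nova, Lyra), (Nova, Orion), (Orion, Nova)}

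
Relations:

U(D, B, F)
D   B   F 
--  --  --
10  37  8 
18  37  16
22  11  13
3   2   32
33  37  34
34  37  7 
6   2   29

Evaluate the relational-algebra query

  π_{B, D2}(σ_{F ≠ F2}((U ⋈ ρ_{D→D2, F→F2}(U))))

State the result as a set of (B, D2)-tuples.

{(2, 3), (2, 6), (37, 10), (37, 18), (37, 33), (37, 34)}

ρ[D→D2, F→F2]: schema becomes (D2, B, F2); tuples unchanged.
Natural join on B: {(10, 37, 8, 10, 8), (10, 37, 8, 18, 16), (10, 37, 8, 33, 34), (10, 37, 8, 34, 7), (18, 37, 16, 10, 8), (18, 37, 16, 18, 16), (18, 37, 16, 33, 34), (18, 37, 16, 34, 7), (22, 11, 13, 22, 13), (3, 2, 32, 3, 32), (3, 2, 32, 6, 29), (33, 37, 34, 10, 8), (33, 37, 34, 18, 16), (33, 37, 34, 33, 34), (33, 37, 34, 34, 7), (34, 37, 7, 10, 8), (34, 37, 7, 18, 16), (34, 37, 7, 33, 34), (34, 37, 7, 34, 7), (6, 2, 29, 3, 32), (6, 2, 29, 6, 29)}
Selection F ≠ F2: {(10, 37, 8, 18, 16), (10, 37, 8, 33, 34), (10, 37, 8, 34, 7), (18, 37, 16, 10, 8), (18, 37, 16, 33, 34), (18, 37, 16, 34, 7), (3, 2, 32, 6, 29), (33, 37, 34, 10, 8), (33, 37, 34, 18, 16), (33, 37, 34, 34, 7), (34, 37, 7, 10, 8), (34, 37, 7, 18, 16), (34, 37, 7, 33, 34), (6, 2, 29, 3, 32)}
π_{B, D2} gives {(2, 3), (2, 6), (37, 10), (37, 18), (37, 33), (37, 34)} (8 duplicate(s) eliminated).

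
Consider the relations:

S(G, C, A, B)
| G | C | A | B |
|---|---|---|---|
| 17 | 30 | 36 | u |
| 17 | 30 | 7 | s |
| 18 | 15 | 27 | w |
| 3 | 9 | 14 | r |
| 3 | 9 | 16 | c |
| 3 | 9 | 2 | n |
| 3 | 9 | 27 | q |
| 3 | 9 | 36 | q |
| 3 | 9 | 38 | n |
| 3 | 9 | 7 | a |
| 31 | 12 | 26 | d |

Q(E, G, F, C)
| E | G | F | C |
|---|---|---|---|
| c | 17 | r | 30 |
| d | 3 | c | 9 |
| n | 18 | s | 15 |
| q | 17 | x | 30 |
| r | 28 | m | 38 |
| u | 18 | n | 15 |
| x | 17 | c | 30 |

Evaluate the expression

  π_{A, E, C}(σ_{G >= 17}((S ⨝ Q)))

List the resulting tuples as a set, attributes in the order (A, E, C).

{(27, n, 15), (27, u, 15), (36, c, 30), (36, q, 30), (36, x, 30), (7, c, 30), (7, q, 30), (7, x, 30)}

Natural join on G, C: {(17, 30, 36, u, c, r), (17, 30, 36, u, q, x), (17, 30, 36, u, x, c), (17, 30, 7, s, c, r), (17, 30, 7, s, q, x), (17, 30, 7, s, x, c), (18, 15, 27, w, n, s), (18, 15, 27, w, u, n), (3, 9, 14, r, d, c), (3, 9, 16, c, d, c), (3, 9, 2, n, d, c), (3, 9, 27, q, d, c), (3, 9, 36, q, d, c), (3, 9, 38, n, d, c), (3, 9, 7, a, d, c)}
Apply σ_{G >= 17}; surviving tuples: {(17, 30, 36, u, c, r), (17, 30, 36, u, q, x), (17, 30, 36, u, x, c), (17, 30, 7, s, c, r), (17, 30, 7, s, q, x), (17, 30, 7, s, x, c), (18, 15, 27, w, n, s), (18, 15, 27, w, u, n)}
π[A, E, C]: project onto (A, E, C) → {(27, n, 15), (27, u, 15), (36, c, 30), (36, q, 30), (36, x, 30), (7, c, 30), (7, q, 30), (7, x, 30)}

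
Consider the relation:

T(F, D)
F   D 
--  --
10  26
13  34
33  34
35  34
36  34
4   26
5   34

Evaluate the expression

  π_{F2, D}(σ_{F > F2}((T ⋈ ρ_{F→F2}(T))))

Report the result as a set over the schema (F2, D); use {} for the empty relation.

{(13, 34), (33, 34), (35, 34), (4, 26), (5, 34)}

ρ[F→F2]: schema becomes (F2, D); tuples unchanged.
Joining T and ρ_{F→F2}(T) on D yields {(10, 26, 10), (10, 26, 4), (13, 34, 13), (13, 34, 33), (13, 34, 35), (13, 34, 36), (13, 34, 5), (33, 34, 13), (33, 34, 33), (33, 34, 35), (33, 34, 36), (33, 34, 5), (35, 34, 13), (35, 34, 33), (35, 34, 35), (35, 34, 36), (35, 34, 5), (36, 34, 13), (36, 34, 33), (36, 34, 35), (36, 34, 36), (36, 34, 5), (4, 26, 10), (4, 26, 4), (5, 34, 13), (5, 34, 33), (5, 34, 35), (5, 34, 36), (5, 34, 5)}.
σ[F > F2]: keep tuples satisfying F > F2 → {(10, 26, 4), (13, 34, 5), (33, 34, 13), (33, 34, 5), (35, 34, 13), (35, 34, 33), (35, 34, 5), (36, 34, 13), (36, 34, 33), (36, 34, 35), (36, 34, 5)}
Keep only column(s) F2, D (6 duplicate(s) eliminated): {(13, 34), (33, 34), (35, 34), (4, 26), (5, 34)}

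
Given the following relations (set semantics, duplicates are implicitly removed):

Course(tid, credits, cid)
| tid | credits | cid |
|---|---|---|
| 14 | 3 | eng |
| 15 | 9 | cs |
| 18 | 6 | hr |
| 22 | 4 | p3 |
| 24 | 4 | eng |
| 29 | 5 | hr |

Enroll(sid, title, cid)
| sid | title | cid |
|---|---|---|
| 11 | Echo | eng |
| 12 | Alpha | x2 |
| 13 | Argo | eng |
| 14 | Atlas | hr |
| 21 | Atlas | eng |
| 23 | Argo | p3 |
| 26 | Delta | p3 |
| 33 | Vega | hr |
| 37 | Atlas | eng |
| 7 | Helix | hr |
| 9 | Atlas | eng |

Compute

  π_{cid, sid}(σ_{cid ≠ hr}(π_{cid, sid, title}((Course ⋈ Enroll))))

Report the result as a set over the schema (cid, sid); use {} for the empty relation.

{(eng, 11), (eng, 13), (eng, 21), (eng, 37), (eng, 9), (p3, 23), (p3, 26)}

Joining Course and Enroll on cid yields {(14, 3, eng, 11, Echo), (14, 3, eng, 13, Argo), (14, 3, eng, 21, Atlas), (14, 3, eng, 37, Atlas), (14, 3, eng, 9, Atlas), (18, 6, hr, 14, Atlas), (18, 6, hr, 33, Vega), (18, 6, hr, 7, Helix), (22, 4, p3, 23, Argo), (22, 4, p3, 26, Delta), (24, 4, eng, 11, Echo), (24, 4, eng, 13, Argo), (24, 4, eng, 21, Atlas), (24, 4, eng, 37, Atlas), (24, 4, eng, 9, Atlas), (29, 5, hr, 14, Atlas), (29, 5, hr, 33, Vega), (29, 5, hr, 7, Helix)}.
π[cid, sid, title]: project onto (cid, sid, title) (8 duplicate(s) eliminated) → {(eng, 11, Echo), (eng, 13, Argo), (eng, 21, Atlas), (eng, 37, Atlas), (eng, 9, Atlas), (hr, 14, Atlas), (hr, 33, Vega), (hr, 7, Helix), (p3, 23, Argo), (p3, 26, Delta)}
Apply σ_{cid ≠ hr}; surviving tuples: {(eng, 11, Echo), (eng, 13, Argo), (eng, 21, Atlas), (eng, 37, Atlas), (eng, 9, Atlas), (p3, 23, Argo), (p3, 26, Delta)}
π[cid, sid]: project onto (cid, sid) → {(eng, 11), (eng, 13), (eng, 21), (eng, 37), (eng, 9), (p3, 23), (p3, 26)}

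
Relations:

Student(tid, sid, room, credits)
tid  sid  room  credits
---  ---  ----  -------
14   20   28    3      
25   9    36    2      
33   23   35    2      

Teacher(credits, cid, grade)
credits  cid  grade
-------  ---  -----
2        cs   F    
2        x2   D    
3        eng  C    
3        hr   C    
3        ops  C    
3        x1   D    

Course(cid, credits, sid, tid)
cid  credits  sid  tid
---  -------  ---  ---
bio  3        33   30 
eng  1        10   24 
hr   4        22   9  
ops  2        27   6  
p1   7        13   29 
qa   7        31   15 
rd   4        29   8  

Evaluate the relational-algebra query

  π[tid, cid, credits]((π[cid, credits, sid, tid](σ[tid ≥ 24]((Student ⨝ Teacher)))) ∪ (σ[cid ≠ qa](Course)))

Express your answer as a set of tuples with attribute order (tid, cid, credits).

{(24, eng, 1), (25, cs, 2), (25, x2, 2), (29, p1, 7), (30, bio, 3), (33, cs, 2), (33, x2, 2), (6, ops, 2), (8, rd, 4), (9, hr, 4)}

Student ⋈ Teacher (natural join on credits): {(14, 20, 28, 3, eng, C), (14, 20, 28, 3, hr, C), (14, 20, 28, 3, ops, C), (14, 20, 28, 3, x1, D), (25, 9, 36, 2, cs, F), (25, 9, 36, 2, x2, D), (33, 23, 35, 2, cs, F), (33, 23, 35, 2, x2, D)}
Selection tid ≥ 24: {(25, 9, 36, 2, cs, F), (25, 9, 36, 2, x2, D), (33, 23, 35, 2, cs, F), (33, 23, 35, 2, x2, D)}
π_{cid, credits, sid, tid} gives {(cs, 2, 23, 33), (cs, 2, 9, 25), (x2, 2, 23, 33), (x2, 2, 9, 25)}.
Selection cid ≠ qa: {(bio, 3, 33, 30), (eng, 1, 10, 24), (hr, 4, 22, 9), (ops, 2, 27, 6), (p1, 7, 13, 29), (rd, 4, 29, 8)}
Set union of the two operands is {(bio, 3, 33, 30), (cs, 2, 23, 33), (cs, 2, 9, 25), (eng, 1, 10, 24), (hr, 4, 22, 9), (ops, 2, 27, 6), (p1, 7, 13, 29), (rd, 4, 29, 8), (x2, 2, 23, 33), (x2, 2, 9, 25)}.
π_{tid, cid, credits} gives {(24, eng, 1), (25, cs, 2), (25, x2, 2), (29, p1, 7), (30, bio, 3), (33, cs, 2), (33, x2, 2), (6, ops, 2), (8, rd, 4), (9, hr, 4)}.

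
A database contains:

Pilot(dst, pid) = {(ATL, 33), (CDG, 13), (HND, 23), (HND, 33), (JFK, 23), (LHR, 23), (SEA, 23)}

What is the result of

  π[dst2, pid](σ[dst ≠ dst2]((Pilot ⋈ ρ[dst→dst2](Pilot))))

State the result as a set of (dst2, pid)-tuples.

{(ATL, 33), (HND, 23), (HND, 33), (JFK, 23), (LHR, 23), (SEA, 23)}

ρ[dst→dst2]: schema becomes (dst2, pid); tuples unchanged.
Natural join on pid: {(ATL, 33, ATL), (ATL, 33, HND), (CDG, 13, CDG), (HND, 23, HND), (HND, 23, JFK), (HND, 23, LHR), (HND, 23, SEA), (HND, 33, ATL), (HND, 33, HND), (JFK, 23, HND), (JFK, 23, JFK), (JFK, 23, LHR), (JFK, 23, SEA), (LHR, 23, HND), (LHR, 23, JFK), (LHR, 23, LHR), (LHR, 23, SEA), (SEA, 23, HND), (SEA, 23, JFK), (SEA, 23, LHR), (SEA, 23, SEA)}
Filtering on dst ≠ dst2 leaves {(ATL, 33, HND), (HND, 23, JFK), (HND, 23, LHR), (HND, 23, SEA), (HND, 33, ATL), (JFK, 23, HND), (JFK, 23, LHR), (JFK, 23, SEA), (LHR, 23, HND), (LHR, 23, JFK), (LHR, 23, SEA), (SEA, 23, HND), (SEA, 23, JFK), (SEA, 23, LHR)}.
Keep only column(s) dst2, pid (8 duplicate(s) eliminated): {(ATL, 33), (HND, 23), (HND, 33), (JFK, 23), (LHR, 23), (SEA, 23)}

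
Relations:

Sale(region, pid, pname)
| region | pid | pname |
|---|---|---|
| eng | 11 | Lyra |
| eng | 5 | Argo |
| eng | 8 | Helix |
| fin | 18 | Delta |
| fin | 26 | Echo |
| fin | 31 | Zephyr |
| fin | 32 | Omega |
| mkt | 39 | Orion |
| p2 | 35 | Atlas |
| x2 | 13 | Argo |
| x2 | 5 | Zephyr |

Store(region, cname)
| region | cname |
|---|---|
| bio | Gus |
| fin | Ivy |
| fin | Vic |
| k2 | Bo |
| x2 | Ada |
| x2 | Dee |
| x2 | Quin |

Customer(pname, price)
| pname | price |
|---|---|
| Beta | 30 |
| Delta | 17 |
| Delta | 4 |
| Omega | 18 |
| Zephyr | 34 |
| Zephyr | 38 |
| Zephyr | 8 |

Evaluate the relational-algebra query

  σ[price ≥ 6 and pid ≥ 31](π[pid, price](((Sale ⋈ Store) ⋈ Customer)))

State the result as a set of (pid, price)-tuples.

Sale ⋈ Store (natural join on region): {(fin, 18, Delta, Ivy), (fin, 18, Delta, Vic), (fin, 26, Echo, Ivy), (fin, 26, Echo, Vic), (fin, 31, Zephyr, Ivy), (fin, 31, Zephyr, Vic), (fin, 32, Omega, Ivy), (fin, 32, Omega, Vic), (x2, 13, Argo, Ada), (x2, 13, Argo, Dee), (x2, 13, Argo, Quin), (x2, 5, Zephyr, Ada), (x2, 5, Zephyr, Dee), (x2, 5, Zephyr, Quin)}
(Sale ⋈ Store) ⋈ Customer (natural join on pname): {(fin, 18, Delta, Ivy, 17), (fin, 18, Delta, Ivy, 4), (fin, 18, Delta, Vic, 17), (fin, 18, Delta, Vic, 4), (fin, 31, Zephyr, Ivy, 34), (fin, 31, Zephyr, Ivy, 38), (fin, 31, Zephyr, Ivy, 8), (fin, 31, Zephyr, Vic, 34), (fin, 31, Zephyr, Vic, 38), (fin, 31, Zephyr, Vic, 8), (fin, 32, Omega, Ivy, 18), (fin, 32, Omega, Vic, 18), (x2, 5, Zephyr, Ada, 34), (x2, 5, Zephyr, Ada, 38), (x2, 5, Zephyr, Ada, 8), (x2, 5, Zephyr, Dee, 34), (x2, 5, Zephyr, Dee, 38), (x2, 5, Zephyr, Dee, 8), (x2, 5, Zephyr, Quin, 34), (x2, 5, Zephyr, Quin, 38), (x2, 5, Zephyr, Quin, 8)}
Projecting to pid, price (12 duplicate(s) eliminated): {(18, 17), (18, 4), (31, 34), (31, 38), (31, 8), (32, 18), (5, 34), (5, 38), (5, 8)}
Apply σ_{price ≥ 6 and pid ≥ 31}; surviving tuples: {(31, 34), (31, 38), (31, 8), (32, 18)}

{(31, 34), (31, 38), (31, 8), (32, 18)}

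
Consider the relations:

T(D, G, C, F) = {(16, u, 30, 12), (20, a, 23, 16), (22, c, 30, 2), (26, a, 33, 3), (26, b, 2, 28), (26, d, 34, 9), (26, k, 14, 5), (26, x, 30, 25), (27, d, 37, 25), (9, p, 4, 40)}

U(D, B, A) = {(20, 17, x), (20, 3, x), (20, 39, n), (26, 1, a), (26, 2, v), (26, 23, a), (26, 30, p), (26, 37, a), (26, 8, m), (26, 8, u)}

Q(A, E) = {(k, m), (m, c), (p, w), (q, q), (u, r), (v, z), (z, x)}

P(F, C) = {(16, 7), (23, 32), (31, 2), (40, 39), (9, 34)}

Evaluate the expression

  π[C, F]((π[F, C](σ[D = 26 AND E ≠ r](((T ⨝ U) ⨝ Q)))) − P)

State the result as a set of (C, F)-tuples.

Natural join on D: {(20, a, 23, 16, 17, x), (20, a, 23, 16, 3, x), (20, a, 23, 16, 39, n), (26, a, 33, 3, 1, a), (26, a, 33, 3, 2, v), (26, a, 33, 3, 23, a), (26, a, 33, 3, 30, p), (26, a, 33, 3, 37, a), (26, a, 33, 3, 8, m), (26, a, 33, 3, 8, u), (26, b, 2, 28, 1, a), (26, b, 2, 28, 2, v), (26, b, 2, 28, 23, a), (26, b, 2, 28, 30, p), (26, b, 2, 28, 37, a), (26, b, 2, 28, 8, m), (26, b, 2, 28, 8, u), (26, d, 34, 9, 1, a), (26, d, 34, 9, 2, v), (26, d, 34, 9, 23, a), (26, d, 34, 9, 30, p), (26, d, 34, 9, 37, a), (26, d, 34, 9, 8, m), (26, d, 34, 9, 8, u), (26, k, 14, 5, 1, a), (26, k, 14, 5, 2, v), (26, k, 14, 5, 23, a), (26, k, 14, 5, 30, p), (26, k, 14, 5, 37, a), (26, k, 14, 5, 8, m), (26, k, 14, 5, 8, u), (26, x, 30, 25, 1, a), (26, x, 30, 25, 2, v), (26, x, 30, 25, 23, a), (26, x, 30, 25, 30, p), (26, x, 30, 25, 37, a), (26, x, 30, 25, 8, m), (26, x, 30, 25, 8, u)}
Natural join on A: {(26, a, 33, 3, 2, v, z), (26, a, 33, 3, 30, p, w), (26, a, 33, 3, 8, m, c), (26, a, 33, 3, 8, u, r), (26, b, 2, 28, 2, v, z), (26, b, 2, 28, 30, p, w), (26, b, 2, 28, 8, m, c), (26, b, 2, 28, 8, u, r), (26, d, 34, 9, 2, v, z), (26, d, 34, 9, 30, p, w), (26, d, 34, 9, 8, m, c), (26, d, 34, 9, 8, u, r), (26, k, 14, 5, 2, v, z), (26, k, 14, 5, 30, p, w), (26, k, 14, 5, 8, m, c), (26, k, 14, 5, 8, u, r), (26, x, 30, 25, 2, v, z), (26, x, 30, 25, 30, p, w), (26, x, 30, 25, 8, m, c), (26, x, 30, 25, 8, u, r)}
σ[D = 26 AND E ≠ r]: keep tuples satisfying D = 26 AND E ≠ r → {(26, a, 33, 3, 2, v, z), (26, a, 33, 3, 30, p, w), (26, a, 33, 3, 8, m, c), (26, b, 2, 28, 2, v, z), (26, b, 2, 28, 30, p, w), (26, b, 2, 28, 8, m, c), (26, d, 34, 9, 2, v, z), (26, d, 34, 9, 30, p, w), (26, d, 34, 9, 8, m, c), (26, k, 14, 5, 2, v, z), (26, k, 14, 5, 30, p, w), (26, k, 14, 5, 8, m, c), (26, x, 30, 25, 2, v, z), (26, x, 30, 25, 30, p, w), (26, x, 30, 25, 8, m, c)}
Projecting to F, C (10 duplicate(s) eliminated): {(25, 30), (28, 2), (3, 33), (5, 14), (9, 34)}
Difference: {(25, 30), (28, 2), (3, 33), (5, 14), (9, 34)} with {(16, 7), (23, 32), (31, 2), (40, 39), (9, 34)} → {(25, 30), (28, 2), (3, 33), (5, 14)}
Projecting to C, F: {(14, 5), (2, 28), (30, 25), (33, 3)}

{(14, 5), (2, 28), (30, 25), (33, 3)}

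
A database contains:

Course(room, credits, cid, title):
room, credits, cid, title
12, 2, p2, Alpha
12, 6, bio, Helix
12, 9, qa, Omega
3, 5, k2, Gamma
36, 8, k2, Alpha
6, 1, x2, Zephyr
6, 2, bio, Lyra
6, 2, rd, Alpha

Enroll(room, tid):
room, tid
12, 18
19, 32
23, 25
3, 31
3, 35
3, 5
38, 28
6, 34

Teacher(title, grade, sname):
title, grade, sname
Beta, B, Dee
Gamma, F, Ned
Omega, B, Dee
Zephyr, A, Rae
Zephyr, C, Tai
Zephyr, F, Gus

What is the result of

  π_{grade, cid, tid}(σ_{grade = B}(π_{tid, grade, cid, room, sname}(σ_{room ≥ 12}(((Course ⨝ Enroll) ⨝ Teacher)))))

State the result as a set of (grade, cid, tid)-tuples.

{(B, qa, 18)}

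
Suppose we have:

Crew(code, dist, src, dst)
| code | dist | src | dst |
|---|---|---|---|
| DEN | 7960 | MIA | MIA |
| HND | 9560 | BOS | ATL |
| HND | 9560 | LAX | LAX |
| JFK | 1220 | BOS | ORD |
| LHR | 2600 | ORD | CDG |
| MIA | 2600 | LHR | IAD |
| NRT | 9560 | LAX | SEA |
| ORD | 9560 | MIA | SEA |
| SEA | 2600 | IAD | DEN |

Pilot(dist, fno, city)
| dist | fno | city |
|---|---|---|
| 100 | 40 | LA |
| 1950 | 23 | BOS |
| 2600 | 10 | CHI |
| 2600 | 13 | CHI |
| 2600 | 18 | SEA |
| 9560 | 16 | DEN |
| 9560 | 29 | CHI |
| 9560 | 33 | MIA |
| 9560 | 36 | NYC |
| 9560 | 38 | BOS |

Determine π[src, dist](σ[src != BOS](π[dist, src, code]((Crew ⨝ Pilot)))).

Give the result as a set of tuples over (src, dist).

{(IAD, 2600), (LAX, 9560), (LHR, 2600), (MIA, 9560), (ORD, 2600)}

Natural join on dist: {(HND, 9560, BOS, ATL, 16, DEN), (HND, 9560, BOS, ATL, 29, CHI), (HND, 9560, BOS, ATL, 33, MIA), (HND, 9560, BOS, ATL, 36, NYC), (HND, 9560, BOS, ATL, 38, BOS), (HND, 9560, LAX, LAX, 16, DEN), (HND, 9560, LAX, LAX, 29, CHI), (HND, 9560, LAX, LAX, 33, MIA), (HND, 9560, LAX, LAX, 36, NYC), (HND, 9560, LAX, LAX, 38, BOS), (LHR, 2600, ORD, CDG, 10, CHI), (LHR, 2600, ORD, CDG, 13, CHI), (LHR, 2600, ORD, CDG, 18, SEA), (MIA, 2600, LHR, IAD, 10, CHI), (MIA, 2600, LHR, IAD, 13, CHI), (MIA, 2600, LHR, IAD, 18, SEA), (NRT, 9560, LAX, SEA, 16, DEN), (NRT, 9560, LAX, SEA, 29, CHI), (NRT, 9560, LAX, SEA, 33, MIA), (NRT, 9560, LAX, SEA, 36, NYC), (NRT, 9560, LAX, SEA, 38, BOS), (ORD, 9560, MIA, SEA, 16, DEN), (ORD, 9560, MIA, SEA, 29, CHI), (ORD, 9560, MIA, SEA, 33, MIA), (ORD, 9560, MIA, SEA, 36, NYC), (ORD, 9560, MIA, SEA, 38, BOS), (SEA, 2600, IAD, DEN, 10, CHI), (SEA, 2600, IAD, DEN, 13, CHI), (SEA, 2600, IAD, DEN, 18, SEA)}
Keep only column(s) dist, src, code (22 duplicate(s) eliminated): {(2600, IAD, SEA), (2600, LHR, MIA), (2600, ORD, LHR), (9560, BOS, HND), (9560, LAX, HND), (9560, LAX, NRT), (9560, MIA, ORD)}
Selection src != BOS: {(2600, IAD, SEA), (2600, LHR, MIA), (2600, ORD, LHR), (9560, LAX, HND), (9560, LAX, NRT), (9560, MIA, ORD)}
Keep only column(s) src, dist (1 duplicate(s) eliminated): {(IAD, 2600), (LAX, 9560), (LHR, 2600), (MIA, 9560), (ORD, 2600)}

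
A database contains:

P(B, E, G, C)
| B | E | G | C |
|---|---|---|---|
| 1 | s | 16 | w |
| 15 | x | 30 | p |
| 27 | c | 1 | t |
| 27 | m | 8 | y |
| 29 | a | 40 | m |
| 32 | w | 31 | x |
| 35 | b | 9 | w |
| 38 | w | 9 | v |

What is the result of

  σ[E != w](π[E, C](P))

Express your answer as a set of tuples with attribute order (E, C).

Keep only column(s) E, C: {(a, m), (b, w), (c, t), (m, y), (s, w), (w, v), (w, x), (x, p)}
σ[E != w]: keep tuples satisfying E != w → {(a, m), (b, w), (c, t), (m, y), (s, w), (x, p)}

{(a, m), (b, w), (c, t), (m, y), (s, w), (x, p)}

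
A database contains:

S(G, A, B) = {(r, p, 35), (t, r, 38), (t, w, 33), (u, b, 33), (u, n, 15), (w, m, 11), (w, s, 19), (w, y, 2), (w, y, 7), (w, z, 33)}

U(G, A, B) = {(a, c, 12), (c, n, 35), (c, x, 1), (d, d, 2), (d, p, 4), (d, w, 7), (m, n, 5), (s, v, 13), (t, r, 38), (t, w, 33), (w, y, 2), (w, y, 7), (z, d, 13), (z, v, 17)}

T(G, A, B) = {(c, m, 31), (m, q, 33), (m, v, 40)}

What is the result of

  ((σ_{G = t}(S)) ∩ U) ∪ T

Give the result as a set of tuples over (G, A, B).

{(c, m, 31), (m, q, 33), (m, v, 40), (t, r, 38), (t, w, 33)}

Filtering on G = t leaves {(t, r, 38), (t, w, 33)}.
Taking the intersection: {(t, r, 38), (t, w, 33)}
Taking the union: {(c, m, 31), (m, q, 33), (m, v, 40), (t, r, 38), (t, w, 33)}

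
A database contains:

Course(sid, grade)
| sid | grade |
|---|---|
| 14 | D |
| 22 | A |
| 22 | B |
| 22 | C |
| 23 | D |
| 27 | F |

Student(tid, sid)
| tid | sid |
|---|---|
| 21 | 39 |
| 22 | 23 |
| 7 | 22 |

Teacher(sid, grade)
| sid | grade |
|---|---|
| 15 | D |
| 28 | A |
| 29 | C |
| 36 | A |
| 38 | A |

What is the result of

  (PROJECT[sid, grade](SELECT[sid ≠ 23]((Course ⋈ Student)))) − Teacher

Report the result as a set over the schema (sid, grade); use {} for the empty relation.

Joining Course and Student on sid yields {(22, A, 7), (22, B, 7), (22, C, 7), (23, D, 22)}.
Apply σ_{sid ≠ 23}; surviving tuples: {(22, A, 7), (22, B, 7), (22, C, 7)}
Projecting to sid, grade: {(22, A), (22, B), (22, C)}
Set difference of the two operands is {(22, A), (22, B), (22, C)}.

{(22, A), (22, B), (22, C)}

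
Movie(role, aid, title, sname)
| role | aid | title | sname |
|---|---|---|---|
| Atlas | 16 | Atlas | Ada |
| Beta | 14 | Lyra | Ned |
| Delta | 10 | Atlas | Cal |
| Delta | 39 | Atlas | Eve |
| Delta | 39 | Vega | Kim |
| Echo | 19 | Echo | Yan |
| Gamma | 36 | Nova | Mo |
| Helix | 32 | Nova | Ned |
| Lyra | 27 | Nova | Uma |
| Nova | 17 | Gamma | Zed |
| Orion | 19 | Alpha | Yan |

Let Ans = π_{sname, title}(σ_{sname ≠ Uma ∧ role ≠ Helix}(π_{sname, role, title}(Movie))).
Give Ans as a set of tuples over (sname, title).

{(Ada, Atlas), (Cal, Atlas), (Eve, Atlas), (Kim, Vega), (Mo, Nova), (Ned, Lyra), (Yan, Alpha), (Yan, Echo), (Zed, Gamma)}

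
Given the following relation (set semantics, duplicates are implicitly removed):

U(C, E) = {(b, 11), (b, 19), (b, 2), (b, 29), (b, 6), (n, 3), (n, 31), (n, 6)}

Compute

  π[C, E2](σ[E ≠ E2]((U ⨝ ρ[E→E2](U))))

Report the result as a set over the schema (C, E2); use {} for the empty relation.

ρ[E→E2]: schema becomes (C, E2); tuples unchanged.
U ⋈ ρ[E→E2](U) (natural join on C): {(b, 11, 11), (b, 11, 19), (b, 11, 2), (b, 11, 29), (b, 11, 6), (b, 19, 11), (b, 19, 19), (b, 19, 2), (b, 19, 29), (b, 19, 6), (b, 2, 11), (b, 2, 19), (b, 2, 2), (b, 2, 29), (b, 2, 6), (b, 29, 11), (b, 29, 19), (b, 29, 2), (b, 29, 29), (b, 29, 6), (b, 6, 11), (b, 6, 19), (b, 6, 2), (b, 6, 29), (b, 6, 6), (n, 3, 3), (n, 3, 31), (n, 3, 6), (n, 31, 3), (n, 31, 31), (n, 31, 6), (n, 6, 3), (n, 6, 31), (n, 6, 6)}
σ[E ≠ E2]: keep tuples satisfying E ≠ E2 → {(b, 11, 19), (b, 11, 2), (b, 11, 29), (b, 11, 6), (b, 19, 11), (b, 19, 2), (b, 19, 29), (b, 19, 6), (b, 2, 11), (b, 2, 19), (b, 2, 29), (b, 2, 6), (b, 29, 11), (b, 29, 19), (b, 29, 2), (b, 29, 6), (b, 6, 11), (b, 6, 19), (b, 6, 2), (b, 6, 29), (n, 3, 31), (n, 3, 6), (n, 31, 3), (n, 31, 6), (n, 6, 3), (n, 6, 31)}
π[C, E2]: project onto (C, E2) (18 duplicate(s) eliminated) → {(b, 11), (b, 19), (b, 2), (b, 29), (b, 6), (n, 3), (n, 31), (n, 6)}

{(b, 11), (b, 19), (b, 2), (b, 29), (b, 6), (n, 3), (n, 31), (n, 6)}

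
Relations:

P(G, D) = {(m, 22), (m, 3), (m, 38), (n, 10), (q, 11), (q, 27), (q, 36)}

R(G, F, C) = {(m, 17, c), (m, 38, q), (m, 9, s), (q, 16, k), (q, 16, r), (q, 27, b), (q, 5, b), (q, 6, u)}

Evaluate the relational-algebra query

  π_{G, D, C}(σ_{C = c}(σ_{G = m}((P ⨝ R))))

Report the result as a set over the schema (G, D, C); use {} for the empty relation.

{(m, 22, c), (m, 3, c), (m, 38, c)}

Joining P and R on G yields {(m, 22, 17, c), (m, 22, 38, q), (m, 22, 9, s), (m, 3, 17, c), (m, 3, 38, q), (m, 3, 9, s), (m, 38, 17, c), (m, 38, 38, q), (m, 38, 9, s), (q, 11, 16, k), (q, 11, 16, r), (q, 11, 27, b), (q, 11, 5, b), (q, 11, 6, u), (q, 27, 16, k), (q, 27, 16, r), (q, 27, 27, b), (q, 27, 5, b), (q, 27, 6, u), (q, 36, 16, k), (q, 36, 16, r), (q, 36, 27, b), (q, 36, 5, b), (q, 36, 6, u)}.
σ[G = m]: keep tuples satisfying G = m → {(m, 22, 17, c), (m, 22, 38, q), (m, 22, 9, s), (m, 3, 17, c), (m, 3, 38, q), (m, 3, 9, s), (m, 38, 17, c), (m, 38, 38, q), (m, 38, 9, s)}
σ[C = c]: keep tuples satisfying C = c → {(m, 22, 17, c), (m, 3, 17, c), (m, 38, 17, c)}
Keep only column(s) G, D, C: {(m, 22, c), (m, 3, c), (m, 38, c)}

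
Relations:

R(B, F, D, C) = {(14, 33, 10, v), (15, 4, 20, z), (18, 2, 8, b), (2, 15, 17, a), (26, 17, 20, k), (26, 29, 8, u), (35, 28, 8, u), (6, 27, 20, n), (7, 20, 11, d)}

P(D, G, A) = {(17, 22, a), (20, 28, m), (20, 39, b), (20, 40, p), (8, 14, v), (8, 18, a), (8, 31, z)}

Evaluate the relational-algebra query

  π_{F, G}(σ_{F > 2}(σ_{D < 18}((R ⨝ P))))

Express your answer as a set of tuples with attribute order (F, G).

{(15, 22), (28, 14), (28, 18), (28, 31), (29, 14), (29, 18), (29, 31)}

Joining R and P on D yields {(15, 4, 20, z, 28, m), (15, 4, 20, z, 39, b), (15, 4, 20, z, 40, p), (18, 2, 8, b, 14, v), (18, 2, 8, b, 18, a), (18, 2, 8, b, 31, z), (2, 15, 17, a, 22, a), (26, 17, 20, k, 28, m), (26, 17, 20, k, 39, b), (26, 17, 20, k, 40, p), (26, 29, 8, u, 14, v), (26, 29, 8, u, 18, a), (26, 29, 8, u, 31, z), (35, 28, 8, u, 14, v), (35, 28, 8, u, 18, a), (35, 28, 8, u, 31, z), (6, 27, 20, n, 28, m), (6, 27, 20, n, 39, b), (6, 27, 20, n, 40, p)}.
Apply σ_{D < 18}; surviving tuples: {(18, 2, 8, b, 14, v), (18, 2, 8, b, 18, a), (18, 2, 8, b, 31, z), (2, 15, 17, a, 22, a), (26, 29, 8, u, 14, v), (26, 29, 8, u, 18, a), (26, 29, 8, u, 31, z), (35, 28, 8, u, 14, v), (35, 28, 8, u, 18, a), (35, 28, 8, u, 31, z)}
Apply σ_{F > 2}; surviving tuples: {(2, 15, 17, a, 22, a), (26, 29, 8, u, 14, v), (26, 29, 8, u, 18, a), (26, 29, 8, u, 31, z), (35, 28, 8, u, 14, v), (35, 28, 8, u, 18, a), (35, 28, 8, u, 31, z)}
π[F, G]: project onto (F, G) → {(15, 22), (28, 14), (28, 18), (28, 31), (29, 14), (29, 18), (29, 31)}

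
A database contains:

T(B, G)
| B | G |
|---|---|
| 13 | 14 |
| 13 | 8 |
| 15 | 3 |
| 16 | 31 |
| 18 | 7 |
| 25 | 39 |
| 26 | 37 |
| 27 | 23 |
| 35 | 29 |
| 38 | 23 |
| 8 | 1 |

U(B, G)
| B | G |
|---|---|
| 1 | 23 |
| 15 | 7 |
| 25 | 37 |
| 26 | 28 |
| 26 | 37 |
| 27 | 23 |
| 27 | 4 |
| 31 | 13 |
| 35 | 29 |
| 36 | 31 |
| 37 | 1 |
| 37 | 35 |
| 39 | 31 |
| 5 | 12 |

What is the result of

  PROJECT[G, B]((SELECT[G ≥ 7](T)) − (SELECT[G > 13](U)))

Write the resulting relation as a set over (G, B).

σ[G ≥ 7]: keep tuples satisfying G ≥ 7 → {(13, 14), (13, 8), (16, 31), (18, 7), (25, 39), (26, 37), (27, 23), (35, 29), (38, 23)}
σ[G > 13]: keep tuples satisfying G > 13 → {(1, 23), (25, 37), (26, 28), (26, 37), (27, 23), (35, 29), (36, 31), (37, 35), (39, 31)}
Set difference of the two operands is {(13, 14), (13, 8), (16, 31), (18, 7), (25, 39), (38, 23)}.
π[G, B]: project onto (G, B) → {(14, 13), (23, 38), (31, 16), (39, 25), (7, 18), (8, 13)}

{(14, 13), (23, 38), (31, 16), (39, 25), (7, 18), (8, 13)}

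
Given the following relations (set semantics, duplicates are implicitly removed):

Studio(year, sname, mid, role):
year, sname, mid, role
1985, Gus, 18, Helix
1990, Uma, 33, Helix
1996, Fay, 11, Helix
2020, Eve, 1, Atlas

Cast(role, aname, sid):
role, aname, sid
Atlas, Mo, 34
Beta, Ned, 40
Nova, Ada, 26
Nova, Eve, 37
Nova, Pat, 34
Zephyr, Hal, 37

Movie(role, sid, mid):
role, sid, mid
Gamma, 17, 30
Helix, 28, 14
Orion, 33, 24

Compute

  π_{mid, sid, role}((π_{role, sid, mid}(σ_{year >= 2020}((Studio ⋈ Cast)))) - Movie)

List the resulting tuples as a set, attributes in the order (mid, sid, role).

{(1, 34, Atlas)}

Joining Studio and Cast on role yields {(2020, Eve, 1, Atlas, Mo, 34)}.
Filtering on year >= 2020 leaves {(2020, Eve, 1, Atlas, Mo, 34)}.
Projecting to role, sid, mid: {(Atlas, 34, 1)}
Taking the difference: {(Atlas, 34, 1)}
Projecting to mid, sid, role: {(1, 34, Atlas)}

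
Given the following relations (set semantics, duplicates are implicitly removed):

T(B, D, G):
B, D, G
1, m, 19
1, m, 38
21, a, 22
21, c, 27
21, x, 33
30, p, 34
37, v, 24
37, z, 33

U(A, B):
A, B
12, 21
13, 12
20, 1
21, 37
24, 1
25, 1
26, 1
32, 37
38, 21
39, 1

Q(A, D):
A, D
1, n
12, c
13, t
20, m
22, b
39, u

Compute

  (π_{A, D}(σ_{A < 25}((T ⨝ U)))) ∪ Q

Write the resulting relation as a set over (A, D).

{(1, n), (12, a), (12, c), (12, x), (13, t), (20, m), (21, v), (21, z), (22, b), (24, m), (39, u)}

Joining T and U on B yields {(1, m, 19, 20), (1, m, 19, 24), (1, m, 19, 25), (1, m, 19, 26), (1, m, 19, 39), (1, m, 38, 20), (1, m, 38, 24), (1, m, 38, 25), (1, m, 38, 26), (1, m, 38, 39), (21, a, 22, 12), (21, a, 22, 38), (21, c, 27, 12), (21, c, 27, 38), (21, x, 33, 12), (21, x, 33, 38), (37, v, 24, 21), (37, v, 24, 32), (37, z, 33, 21), (37, z, 33, 32)}.
Apply σ_{A < 25}; surviving tuples: {(1, m, 19, 20), (1, m, 19, 24), (1, m, 38, 20), (1, m, 38, 24), (21, a, 22, 12), (21, c, 27, 12), (21, x, 33, 12), (37, v, 24, 21), (37, z, 33, 21)}
π[A, D]: project onto (A, D) (2 duplicate(s) eliminated) → {(12, a), (12, c), (12, x), (20, m), (21, v), (21, z), (24, m)}
Union: {(12, a), (12, c), (12, x), (20, m), (21, v), (21, z), (24, m)} with {(1, n), (12, c), (13, t), (20, m), (22, b), (39, u)} → {(1, n), (12, a), (12, c), (12, x), (13, t), (20, m), (21, v), (21, z), (22, b), (24, m), (39, u)}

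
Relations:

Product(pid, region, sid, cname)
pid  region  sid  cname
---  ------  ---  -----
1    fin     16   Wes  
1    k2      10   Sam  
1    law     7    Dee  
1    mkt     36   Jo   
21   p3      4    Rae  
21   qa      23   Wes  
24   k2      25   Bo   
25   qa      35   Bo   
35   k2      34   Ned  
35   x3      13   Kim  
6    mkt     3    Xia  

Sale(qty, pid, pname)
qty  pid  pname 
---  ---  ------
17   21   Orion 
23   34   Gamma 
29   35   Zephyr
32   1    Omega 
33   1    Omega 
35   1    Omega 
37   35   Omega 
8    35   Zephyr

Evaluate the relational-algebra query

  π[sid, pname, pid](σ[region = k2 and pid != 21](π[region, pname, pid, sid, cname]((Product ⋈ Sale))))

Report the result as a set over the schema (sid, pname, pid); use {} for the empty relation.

{(10, Omega, 1), (34, Omega, 35), (34, Zephyr, 35)}

Joining Product and Sale on pid yields {(1, fin, 16, Wes, 32, Omega), (1, fin, 16, Wes, 33, Omega), (1, fin, 16, Wes, 35, Omega), (1, k2, 10, Sam, 32, Omega), (1, k2, 10, Sam, 33, Omega), (1, k2, 10, Sam, 35, Omega), (1, law, 7, Dee, 32, Omega), (1, law, 7, Dee, 33, Omega), (1, law, 7, Dee, 35, Omega), (1, mkt, 36, Jo, 32, Omega), (1, mkt, 36, Jo, 33, Omega), (1, mkt, 36, Jo, 35, Omega), (21, p3, 4, Rae, 17, Orion), (21, qa, 23, Wes, 17, Orion), (35, k2, 34, Ned, 29, Zephyr), (35, k2, 34, Ned, 37, Omega), (35, k2, 34, Ned, 8, Zephyr), (35, x3, 13, Kim, 29, Zephyr), (35, x3, 13, Kim, 37, Omega), (35, x3, 13, Kim, 8, Zephyr)}.
π_{region, pname, pid, sid, cname} gives {(fin, Omega, 1, 16, Wes), (k2, Omega, 1, 10, Sam), (k2, Omega, 35, 34, Ned), (k2, Zephyr, 35, 34, Ned), (law, Omega, 1, 7, Dee), (mkt, Omega, 1, 36, Jo), (p3, Orion, 21, 4, Rae), (qa, Orion, 21, 23, Wes), (x3, Omega, 35, 13, Kim), (x3, Zephyr, 35, 13, Kim)} (10 duplicate(s) eliminated).
Selection region = k2 and pid != 21: {(k2, Omega, 1, 10, Sam), (k2, Omega, 35, 34, Ned), (k2, Zephyr, 35, 34, Ned)}
π_{sid, pname, pid} gives {(10, Omega, 1), (34, Omega, 35), (34, Zephyr, 35)}.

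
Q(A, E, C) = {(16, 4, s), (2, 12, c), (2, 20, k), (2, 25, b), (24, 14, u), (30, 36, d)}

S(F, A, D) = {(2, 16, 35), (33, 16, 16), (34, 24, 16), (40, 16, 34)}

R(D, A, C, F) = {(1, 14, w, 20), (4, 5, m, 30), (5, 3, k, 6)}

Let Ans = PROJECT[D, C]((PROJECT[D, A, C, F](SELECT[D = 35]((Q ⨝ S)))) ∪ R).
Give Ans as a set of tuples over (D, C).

Joining Q and S on A yields {(16, 4, s, 2, 35), (16, 4, s, 33, 16), (16, 4, s, 40, 34), (24, 14, u, 34, 16)}.
σ[D = 35]: keep tuples satisfying D = 35 → {(16, 4, s, 2, 35)}
π_{D, A, C, F} gives {(35, 16, s, 2)}.
Taking the union: {(1, 14, w, 20), (35, 16, s, 2), (4, 5, m, 30), (5, 3, k, 6)}
π_{D, C} gives {(1, w), (35, s), (4, m), (5, k)}.

{(1, w), (35, s), (4, m), (5, k)}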